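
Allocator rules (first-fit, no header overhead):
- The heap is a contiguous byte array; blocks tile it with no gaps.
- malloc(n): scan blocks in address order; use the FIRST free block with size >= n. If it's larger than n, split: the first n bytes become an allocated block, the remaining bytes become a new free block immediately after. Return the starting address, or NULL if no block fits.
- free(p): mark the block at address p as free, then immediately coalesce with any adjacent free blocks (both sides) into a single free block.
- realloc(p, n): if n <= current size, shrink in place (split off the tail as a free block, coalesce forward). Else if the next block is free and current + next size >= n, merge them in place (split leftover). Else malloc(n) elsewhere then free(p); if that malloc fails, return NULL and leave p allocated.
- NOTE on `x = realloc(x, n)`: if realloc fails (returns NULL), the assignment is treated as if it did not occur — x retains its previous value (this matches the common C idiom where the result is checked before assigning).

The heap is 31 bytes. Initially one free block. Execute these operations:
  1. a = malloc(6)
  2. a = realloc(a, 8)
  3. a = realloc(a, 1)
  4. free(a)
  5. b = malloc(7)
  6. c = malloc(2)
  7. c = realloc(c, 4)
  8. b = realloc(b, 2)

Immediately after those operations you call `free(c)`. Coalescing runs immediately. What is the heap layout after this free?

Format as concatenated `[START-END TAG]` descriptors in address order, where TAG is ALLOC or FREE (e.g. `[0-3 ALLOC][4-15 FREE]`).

Answer: [0-1 ALLOC][2-30 FREE]

Derivation:
Op 1: a = malloc(6) -> a = 0; heap: [0-5 ALLOC][6-30 FREE]
Op 2: a = realloc(a, 8) -> a = 0; heap: [0-7 ALLOC][8-30 FREE]
Op 3: a = realloc(a, 1) -> a = 0; heap: [0-0 ALLOC][1-30 FREE]
Op 4: free(a) -> (freed a); heap: [0-30 FREE]
Op 5: b = malloc(7) -> b = 0; heap: [0-6 ALLOC][7-30 FREE]
Op 6: c = malloc(2) -> c = 7; heap: [0-6 ALLOC][7-8 ALLOC][9-30 FREE]
Op 7: c = realloc(c, 4) -> c = 7; heap: [0-6 ALLOC][7-10 ALLOC][11-30 FREE]
Op 8: b = realloc(b, 2) -> b = 0; heap: [0-1 ALLOC][2-6 FREE][7-10 ALLOC][11-30 FREE]
free(c): c = 7 -> block [7-10 ALLOC]; mark free, coalesce with adjacent free neighbors -> [0-1 ALLOC][2-30 FREE]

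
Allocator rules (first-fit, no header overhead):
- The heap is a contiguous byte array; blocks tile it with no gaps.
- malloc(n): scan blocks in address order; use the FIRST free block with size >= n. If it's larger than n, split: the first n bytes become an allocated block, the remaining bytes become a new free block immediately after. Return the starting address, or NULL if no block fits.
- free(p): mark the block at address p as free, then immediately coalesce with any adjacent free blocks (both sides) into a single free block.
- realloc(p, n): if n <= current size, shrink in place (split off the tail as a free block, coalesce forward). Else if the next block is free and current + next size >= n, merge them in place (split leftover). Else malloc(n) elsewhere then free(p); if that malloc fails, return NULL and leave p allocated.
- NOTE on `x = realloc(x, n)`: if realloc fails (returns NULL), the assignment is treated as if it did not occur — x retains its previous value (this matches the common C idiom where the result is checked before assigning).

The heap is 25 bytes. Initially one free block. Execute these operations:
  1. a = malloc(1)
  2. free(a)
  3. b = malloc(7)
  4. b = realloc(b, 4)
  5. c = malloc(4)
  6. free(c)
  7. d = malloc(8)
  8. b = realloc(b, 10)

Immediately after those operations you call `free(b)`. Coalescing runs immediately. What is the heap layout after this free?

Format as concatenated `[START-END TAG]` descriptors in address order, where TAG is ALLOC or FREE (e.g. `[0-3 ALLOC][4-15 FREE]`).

Op 1: a = malloc(1) -> a = 0; heap: [0-0 ALLOC][1-24 FREE]
Op 2: free(a) -> (freed a); heap: [0-24 FREE]
Op 3: b = malloc(7) -> b = 0; heap: [0-6 ALLOC][7-24 FREE]
Op 4: b = realloc(b, 4) -> b = 0; heap: [0-3 ALLOC][4-24 FREE]
Op 5: c = malloc(4) -> c = 4; heap: [0-3 ALLOC][4-7 ALLOC][8-24 FREE]
Op 6: free(c) -> (freed c); heap: [0-3 ALLOC][4-24 FREE]
Op 7: d = malloc(8) -> d = 4; heap: [0-3 ALLOC][4-11 ALLOC][12-24 FREE]
Op 8: b = realloc(b, 10) -> b = 12; heap: [0-3 FREE][4-11 ALLOC][12-21 ALLOC][22-24 FREE]
free(b): b = 12 -> block [12-21 ALLOC]; mark free, coalesce with adjacent free neighbors -> [0-3 FREE][4-11 ALLOC][12-24 FREE]

Answer: [0-3 FREE][4-11 ALLOC][12-24 FREE]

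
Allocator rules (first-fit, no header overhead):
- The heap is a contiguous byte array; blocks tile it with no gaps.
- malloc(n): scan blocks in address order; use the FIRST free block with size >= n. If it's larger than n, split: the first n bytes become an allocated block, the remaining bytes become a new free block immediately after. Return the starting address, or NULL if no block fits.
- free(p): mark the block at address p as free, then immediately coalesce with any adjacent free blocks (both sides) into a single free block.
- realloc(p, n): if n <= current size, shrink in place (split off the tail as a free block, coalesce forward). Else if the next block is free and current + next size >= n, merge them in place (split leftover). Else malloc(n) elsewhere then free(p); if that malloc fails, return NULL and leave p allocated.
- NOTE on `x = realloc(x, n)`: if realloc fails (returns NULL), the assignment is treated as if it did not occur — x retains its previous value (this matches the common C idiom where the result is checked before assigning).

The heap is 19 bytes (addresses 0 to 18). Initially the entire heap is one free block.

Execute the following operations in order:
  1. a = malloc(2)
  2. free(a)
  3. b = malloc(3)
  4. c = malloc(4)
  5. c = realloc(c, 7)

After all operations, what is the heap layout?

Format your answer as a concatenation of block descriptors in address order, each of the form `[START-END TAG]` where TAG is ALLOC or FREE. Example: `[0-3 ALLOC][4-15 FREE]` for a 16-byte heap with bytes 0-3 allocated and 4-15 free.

Op 1: a = malloc(2) -> a = 0; heap: [0-1 ALLOC][2-18 FREE]
Op 2: free(a) -> (freed a); heap: [0-18 FREE]
Op 3: b = malloc(3) -> b = 0; heap: [0-2 ALLOC][3-18 FREE]
Op 4: c = malloc(4) -> c = 3; heap: [0-2 ALLOC][3-6 ALLOC][7-18 FREE]
Op 5: c = realloc(c, 7) -> c = 3; heap: [0-2 ALLOC][3-9 ALLOC][10-18 FREE]

Answer: [0-2 ALLOC][3-9 ALLOC][10-18 FREE]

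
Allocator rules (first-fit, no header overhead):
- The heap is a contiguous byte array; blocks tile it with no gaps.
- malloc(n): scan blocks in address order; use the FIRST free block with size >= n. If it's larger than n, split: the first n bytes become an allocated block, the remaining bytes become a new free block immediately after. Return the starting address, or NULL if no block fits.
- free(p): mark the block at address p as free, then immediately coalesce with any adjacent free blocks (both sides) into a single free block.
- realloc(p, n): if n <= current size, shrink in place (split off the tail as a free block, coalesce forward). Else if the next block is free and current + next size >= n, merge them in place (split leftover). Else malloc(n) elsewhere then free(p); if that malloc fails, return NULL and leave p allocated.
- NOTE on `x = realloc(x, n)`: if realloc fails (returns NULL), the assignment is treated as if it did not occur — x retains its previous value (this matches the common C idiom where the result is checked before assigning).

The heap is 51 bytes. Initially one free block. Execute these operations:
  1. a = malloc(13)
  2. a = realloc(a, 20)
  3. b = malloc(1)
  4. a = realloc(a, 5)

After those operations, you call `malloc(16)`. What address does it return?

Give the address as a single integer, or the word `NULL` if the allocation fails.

Op 1: a = malloc(13) -> a = 0; heap: [0-12 ALLOC][13-50 FREE]
Op 2: a = realloc(a, 20) -> a = 0; heap: [0-19 ALLOC][20-50 FREE]
Op 3: b = malloc(1) -> b = 20; heap: [0-19 ALLOC][20-20 ALLOC][21-50 FREE]
Op 4: a = realloc(a, 5) -> a = 0; heap: [0-4 ALLOC][5-19 FREE][20-20 ALLOC][21-50 FREE]
malloc(16): first-fit scan over [0-4 ALLOC][5-19 FREE][20-20 ALLOC][21-50 FREE] -> 21

Answer: 21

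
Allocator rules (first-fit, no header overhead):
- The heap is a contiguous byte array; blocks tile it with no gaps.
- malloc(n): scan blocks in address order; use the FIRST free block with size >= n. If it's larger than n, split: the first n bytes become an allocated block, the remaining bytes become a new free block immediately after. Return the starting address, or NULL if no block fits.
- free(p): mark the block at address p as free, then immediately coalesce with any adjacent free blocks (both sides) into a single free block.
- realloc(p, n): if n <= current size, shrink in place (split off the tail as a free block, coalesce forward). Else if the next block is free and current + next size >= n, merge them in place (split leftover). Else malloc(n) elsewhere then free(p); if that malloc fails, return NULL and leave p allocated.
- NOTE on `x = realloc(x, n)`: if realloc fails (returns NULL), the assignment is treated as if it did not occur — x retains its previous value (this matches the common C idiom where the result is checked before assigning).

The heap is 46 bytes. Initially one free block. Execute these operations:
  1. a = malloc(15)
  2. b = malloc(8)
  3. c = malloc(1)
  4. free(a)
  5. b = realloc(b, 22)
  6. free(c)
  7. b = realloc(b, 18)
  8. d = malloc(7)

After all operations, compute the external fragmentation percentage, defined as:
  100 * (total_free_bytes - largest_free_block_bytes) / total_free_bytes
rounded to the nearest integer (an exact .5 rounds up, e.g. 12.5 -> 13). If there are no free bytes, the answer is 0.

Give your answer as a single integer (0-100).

Answer: 19

Derivation:
Op 1: a = malloc(15) -> a = 0; heap: [0-14 ALLOC][15-45 FREE]
Op 2: b = malloc(8) -> b = 15; heap: [0-14 ALLOC][15-22 ALLOC][23-45 FREE]
Op 3: c = malloc(1) -> c = 23; heap: [0-14 ALLOC][15-22 ALLOC][23-23 ALLOC][24-45 FREE]
Op 4: free(a) -> (freed a); heap: [0-14 FREE][15-22 ALLOC][23-23 ALLOC][24-45 FREE]
Op 5: b = realloc(b, 22) -> b = 24; heap: [0-22 FREE][23-23 ALLOC][24-45 ALLOC]
Op 6: free(c) -> (freed c); heap: [0-23 FREE][24-45 ALLOC]
Op 7: b = realloc(b, 18) -> b = 24; heap: [0-23 FREE][24-41 ALLOC][42-45 FREE]
Op 8: d = malloc(7) -> d = 0; heap: [0-6 ALLOC][7-23 FREE][24-41 ALLOC][42-45 FREE]
Free blocks: [17 4] total_free=21 largest=17 -> 100*(21-17)/21 = 400/21 ≈ 19.048 -> rounds to 19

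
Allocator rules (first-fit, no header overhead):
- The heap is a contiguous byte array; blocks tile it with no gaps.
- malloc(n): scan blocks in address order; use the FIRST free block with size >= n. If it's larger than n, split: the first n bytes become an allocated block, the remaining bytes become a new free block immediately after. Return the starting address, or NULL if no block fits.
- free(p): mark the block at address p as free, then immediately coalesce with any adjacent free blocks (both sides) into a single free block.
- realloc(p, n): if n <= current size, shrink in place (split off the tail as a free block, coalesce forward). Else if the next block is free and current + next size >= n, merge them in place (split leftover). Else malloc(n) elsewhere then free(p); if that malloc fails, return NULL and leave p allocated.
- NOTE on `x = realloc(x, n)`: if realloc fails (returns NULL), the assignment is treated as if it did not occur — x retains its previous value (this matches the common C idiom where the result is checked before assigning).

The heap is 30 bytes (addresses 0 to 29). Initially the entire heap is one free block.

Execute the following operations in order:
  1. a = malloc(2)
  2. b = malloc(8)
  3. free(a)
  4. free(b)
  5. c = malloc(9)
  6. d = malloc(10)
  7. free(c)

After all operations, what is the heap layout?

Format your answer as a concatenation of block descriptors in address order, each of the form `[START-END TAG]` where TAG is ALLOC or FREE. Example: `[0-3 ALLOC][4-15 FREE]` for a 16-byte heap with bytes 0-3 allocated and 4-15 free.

Op 1: a = malloc(2) -> a = 0; heap: [0-1 ALLOC][2-29 FREE]
Op 2: b = malloc(8) -> b = 2; heap: [0-1 ALLOC][2-9 ALLOC][10-29 FREE]
Op 3: free(a) -> (freed a); heap: [0-1 FREE][2-9 ALLOC][10-29 FREE]
Op 4: free(b) -> (freed b); heap: [0-29 FREE]
Op 5: c = malloc(9) -> c = 0; heap: [0-8 ALLOC][9-29 FREE]
Op 6: d = malloc(10) -> d = 9; heap: [0-8 ALLOC][9-18 ALLOC][19-29 FREE]
Op 7: free(c) -> (freed c); heap: [0-8 FREE][9-18 ALLOC][19-29 FREE]

Answer: [0-8 FREE][9-18 ALLOC][19-29 FREE]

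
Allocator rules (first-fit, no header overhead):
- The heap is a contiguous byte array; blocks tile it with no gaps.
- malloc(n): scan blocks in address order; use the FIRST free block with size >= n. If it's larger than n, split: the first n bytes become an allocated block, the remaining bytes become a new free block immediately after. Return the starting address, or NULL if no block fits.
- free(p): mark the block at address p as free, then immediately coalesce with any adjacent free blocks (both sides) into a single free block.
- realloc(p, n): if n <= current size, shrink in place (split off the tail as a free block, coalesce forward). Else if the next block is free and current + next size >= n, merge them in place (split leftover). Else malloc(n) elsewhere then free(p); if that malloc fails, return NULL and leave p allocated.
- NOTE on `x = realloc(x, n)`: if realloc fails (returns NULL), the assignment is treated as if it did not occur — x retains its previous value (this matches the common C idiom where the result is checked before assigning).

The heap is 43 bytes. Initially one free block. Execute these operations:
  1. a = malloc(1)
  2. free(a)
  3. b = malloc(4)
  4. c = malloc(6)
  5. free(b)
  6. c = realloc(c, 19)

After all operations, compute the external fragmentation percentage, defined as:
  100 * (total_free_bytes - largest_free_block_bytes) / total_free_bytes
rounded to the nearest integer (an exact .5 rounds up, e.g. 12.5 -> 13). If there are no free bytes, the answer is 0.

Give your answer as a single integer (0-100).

Answer: 17

Derivation:
Op 1: a = malloc(1) -> a = 0; heap: [0-0 ALLOC][1-42 FREE]
Op 2: free(a) -> (freed a); heap: [0-42 FREE]
Op 3: b = malloc(4) -> b = 0; heap: [0-3 ALLOC][4-42 FREE]
Op 4: c = malloc(6) -> c = 4; heap: [0-3 ALLOC][4-9 ALLOC][10-42 FREE]
Op 5: free(b) -> (freed b); heap: [0-3 FREE][4-9 ALLOC][10-42 FREE]
Op 6: c = realloc(c, 19) -> c = 4; heap: [0-3 FREE][4-22 ALLOC][23-42 FREE]
Free blocks: [4 20] total_free=24 largest=20 -> 100*(24-20)/24 = 400/24 ≈ 16.667 -> rounds to 17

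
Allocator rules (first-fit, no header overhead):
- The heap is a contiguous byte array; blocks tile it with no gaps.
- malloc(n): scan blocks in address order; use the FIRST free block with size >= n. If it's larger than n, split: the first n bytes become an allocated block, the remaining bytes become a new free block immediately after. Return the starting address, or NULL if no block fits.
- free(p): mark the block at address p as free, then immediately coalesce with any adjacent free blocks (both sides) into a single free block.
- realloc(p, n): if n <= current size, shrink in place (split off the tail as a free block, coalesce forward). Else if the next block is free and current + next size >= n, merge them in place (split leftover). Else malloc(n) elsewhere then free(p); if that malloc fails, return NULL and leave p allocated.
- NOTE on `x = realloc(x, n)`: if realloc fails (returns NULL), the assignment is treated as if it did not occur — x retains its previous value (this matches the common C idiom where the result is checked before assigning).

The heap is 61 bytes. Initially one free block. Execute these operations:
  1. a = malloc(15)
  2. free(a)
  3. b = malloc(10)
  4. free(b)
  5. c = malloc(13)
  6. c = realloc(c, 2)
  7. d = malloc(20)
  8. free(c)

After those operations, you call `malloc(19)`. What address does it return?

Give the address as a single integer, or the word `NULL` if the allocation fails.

Answer: 22

Derivation:
Op 1: a = malloc(15) -> a = 0; heap: [0-14 ALLOC][15-60 FREE]
Op 2: free(a) -> (freed a); heap: [0-60 FREE]
Op 3: b = malloc(10) -> b = 0; heap: [0-9 ALLOC][10-60 FREE]
Op 4: free(b) -> (freed b); heap: [0-60 FREE]
Op 5: c = malloc(13) -> c = 0; heap: [0-12 ALLOC][13-60 FREE]
Op 6: c = realloc(c, 2) -> c = 0; heap: [0-1 ALLOC][2-60 FREE]
Op 7: d = malloc(20) -> d = 2; heap: [0-1 ALLOC][2-21 ALLOC][22-60 FREE]
Op 8: free(c) -> (freed c); heap: [0-1 FREE][2-21 ALLOC][22-60 FREE]
malloc(19): first-fit scan over [0-1 FREE][2-21 ALLOC][22-60 FREE] -> 22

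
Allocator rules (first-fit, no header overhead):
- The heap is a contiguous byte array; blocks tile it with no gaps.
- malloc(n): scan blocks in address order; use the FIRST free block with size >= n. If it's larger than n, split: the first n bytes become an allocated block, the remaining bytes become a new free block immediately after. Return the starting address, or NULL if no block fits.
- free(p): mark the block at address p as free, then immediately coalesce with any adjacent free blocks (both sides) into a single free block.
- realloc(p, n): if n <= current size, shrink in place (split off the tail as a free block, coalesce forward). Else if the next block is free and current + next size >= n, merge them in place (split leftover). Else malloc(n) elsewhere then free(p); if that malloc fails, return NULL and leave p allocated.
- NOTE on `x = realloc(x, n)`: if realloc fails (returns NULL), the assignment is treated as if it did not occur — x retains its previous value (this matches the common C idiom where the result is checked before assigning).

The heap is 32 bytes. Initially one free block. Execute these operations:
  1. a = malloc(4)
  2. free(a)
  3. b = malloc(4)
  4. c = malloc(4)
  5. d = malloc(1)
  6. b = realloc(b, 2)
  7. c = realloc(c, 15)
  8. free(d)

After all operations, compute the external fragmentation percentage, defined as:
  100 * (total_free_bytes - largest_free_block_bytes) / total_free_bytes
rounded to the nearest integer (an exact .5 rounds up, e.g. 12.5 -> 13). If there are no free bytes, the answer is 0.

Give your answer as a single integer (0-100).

Answer: 47

Derivation:
Op 1: a = malloc(4) -> a = 0; heap: [0-3 ALLOC][4-31 FREE]
Op 2: free(a) -> (freed a); heap: [0-31 FREE]
Op 3: b = malloc(4) -> b = 0; heap: [0-3 ALLOC][4-31 FREE]
Op 4: c = malloc(4) -> c = 4; heap: [0-3 ALLOC][4-7 ALLOC][8-31 FREE]
Op 5: d = malloc(1) -> d = 8; heap: [0-3 ALLOC][4-7 ALLOC][8-8 ALLOC][9-31 FREE]
Op 6: b = realloc(b, 2) -> b = 0; heap: [0-1 ALLOC][2-3 FREE][4-7 ALLOC][8-8 ALLOC][9-31 FREE]
Op 7: c = realloc(c, 15) -> c = 9; heap: [0-1 ALLOC][2-7 FREE][8-8 ALLOC][9-23 ALLOC][24-31 FREE]
Op 8: free(d) -> (freed d); heap: [0-1 ALLOC][2-8 FREE][9-23 ALLOC][24-31 FREE]
Free blocks: [7 8] total_free=15 largest=8 -> 100*(15-8)/15 = 700/15 ≈ 46.667 -> rounds to 47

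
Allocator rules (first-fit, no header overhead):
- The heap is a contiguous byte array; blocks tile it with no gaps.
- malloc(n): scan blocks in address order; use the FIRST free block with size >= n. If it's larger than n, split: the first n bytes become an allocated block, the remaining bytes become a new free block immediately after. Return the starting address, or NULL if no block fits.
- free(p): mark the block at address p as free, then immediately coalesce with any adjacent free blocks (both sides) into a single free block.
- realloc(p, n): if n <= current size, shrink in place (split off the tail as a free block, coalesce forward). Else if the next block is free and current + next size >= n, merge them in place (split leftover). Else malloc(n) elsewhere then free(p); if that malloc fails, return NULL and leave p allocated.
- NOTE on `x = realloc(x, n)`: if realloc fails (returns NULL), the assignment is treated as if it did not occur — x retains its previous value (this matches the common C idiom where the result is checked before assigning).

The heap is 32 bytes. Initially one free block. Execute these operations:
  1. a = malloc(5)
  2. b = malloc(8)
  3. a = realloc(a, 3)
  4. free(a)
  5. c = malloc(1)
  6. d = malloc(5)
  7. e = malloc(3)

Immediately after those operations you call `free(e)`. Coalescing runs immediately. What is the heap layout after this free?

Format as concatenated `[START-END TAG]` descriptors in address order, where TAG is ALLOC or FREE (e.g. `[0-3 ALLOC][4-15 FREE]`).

Op 1: a = malloc(5) -> a = 0; heap: [0-4 ALLOC][5-31 FREE]
Op 2: b = malloc(8) -> b = 5; heap: [0-4 ALLOC][5-12 ALLOC][13-31 FREE]
Op 3: a = realloc(a, 3) -> a = 0; heap: [0-2 ALLOC][3-4 FREE][5-12 ALLOC][13-31 FREE]
Op 4: free(a) -> (freed a); heap: [0-4 FREE][5-12 ALLOC][13-31 FREE]
Op 5: c = malloc(1) -> c = 0; heap: [0-0 ALLOC][1-4 FREE][5-12 ALLOC][13-31 FREE]
Op 6: d = malloc(5) -> d = 13; heap: [0-0 ALLOC][1-4 FREE][5-12 ALLOC][13-17 ALLOC][18-31 FREE]
Op 7: e = malloc(3) -> e = 1; heap: [0-0 ALLOC][1-3 ALLOC][4-4 FREE][5-12 ALLOC][13-17 ALLOC][18-31 FREE]
free(e): e = 1 -> block [1-3 ALLOC]; mark free, coalesce with adjacent free neighbors -> [0-0 ALLOC][1-4 FREE][5-12 ALLOC][13-17 ALLOC][18-31 FREE]

Answer: [0-0 ALLOC][1-4 FREE][5-12 ALLOC][13-17 ALLOC][18-31 FREE]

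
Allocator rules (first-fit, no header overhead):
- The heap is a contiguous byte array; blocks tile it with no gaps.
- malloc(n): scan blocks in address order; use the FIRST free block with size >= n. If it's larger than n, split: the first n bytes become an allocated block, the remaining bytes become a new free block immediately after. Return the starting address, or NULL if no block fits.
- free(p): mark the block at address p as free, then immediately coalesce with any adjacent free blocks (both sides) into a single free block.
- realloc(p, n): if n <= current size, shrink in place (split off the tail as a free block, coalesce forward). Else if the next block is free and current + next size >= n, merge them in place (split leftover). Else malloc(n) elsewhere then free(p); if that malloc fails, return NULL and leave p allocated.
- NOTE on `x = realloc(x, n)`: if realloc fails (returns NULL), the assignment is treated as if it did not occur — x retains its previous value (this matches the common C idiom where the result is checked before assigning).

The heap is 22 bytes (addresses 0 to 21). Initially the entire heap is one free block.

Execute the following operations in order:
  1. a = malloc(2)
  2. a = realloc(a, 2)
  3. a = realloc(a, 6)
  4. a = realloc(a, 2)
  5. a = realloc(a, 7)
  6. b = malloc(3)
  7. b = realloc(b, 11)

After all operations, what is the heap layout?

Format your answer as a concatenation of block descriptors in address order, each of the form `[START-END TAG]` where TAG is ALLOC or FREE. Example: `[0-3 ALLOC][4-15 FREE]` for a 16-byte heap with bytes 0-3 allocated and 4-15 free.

Op 1: a = malloc(2) -> a = 0; heap: [0-1 ALLOC][2-21 FREE]
Op 2: a = realloc(a, 2) -> a = 0; heap: [0-1 ALLOC][2-21 FREE]
Op 3: a = realloc(a, 6) -> a = 0; heap: [0-5 ALLOC][6-21 FREE]
Op 4: a = realloc(a, 2) -> a = 0; heap: [0-1 ALLOC][2-21 FREE]
Op 5: a = realloc(a, 7) -> a = 0; heap: [0-6 ALLOC][7-21 FREE]
Op 6: b = malloc(3) -> b = 7; heap: [0-6 ALLOC][7-9 ALLOC][10-21 FREE]
Op 7: b = realloc(b, 11) -> b = 7; heap: [0-6 ALLOC][7-17 ALLOC][18-21 FREE]

Answer: [0-6 ALLOC][7-17 ALLOC][18-21 FREE]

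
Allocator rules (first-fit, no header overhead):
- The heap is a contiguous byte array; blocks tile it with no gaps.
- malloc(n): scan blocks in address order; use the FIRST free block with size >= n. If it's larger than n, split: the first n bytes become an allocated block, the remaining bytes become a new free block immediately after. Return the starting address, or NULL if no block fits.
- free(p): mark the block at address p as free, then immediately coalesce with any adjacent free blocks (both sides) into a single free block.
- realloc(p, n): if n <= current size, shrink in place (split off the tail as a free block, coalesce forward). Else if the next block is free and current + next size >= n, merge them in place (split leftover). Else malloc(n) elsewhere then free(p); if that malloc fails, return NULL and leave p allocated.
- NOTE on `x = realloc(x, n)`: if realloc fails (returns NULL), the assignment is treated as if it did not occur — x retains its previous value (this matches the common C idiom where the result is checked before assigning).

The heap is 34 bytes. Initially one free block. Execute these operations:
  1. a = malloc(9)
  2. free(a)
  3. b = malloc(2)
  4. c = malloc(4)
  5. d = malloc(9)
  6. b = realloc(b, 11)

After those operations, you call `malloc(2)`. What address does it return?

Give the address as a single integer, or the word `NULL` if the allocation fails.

Op 1: a = malloc(9) -> a = 0; heap: [0-8 ALLOC][9-33 FREE]
Op 2: free(a) -> (freed a); heap: [0-33 FREE]
Op 3: b = malloc(2) -> b = 0; heap: [0-1 ALLOC][2-33 FREE]
Op 4: c = malloc(4) -> c = 2; heap: [0-1 ALLOC][2-5 ALLOC][6-33 FREE]
Op 5: d = malloc(9) -> d = 6; heap: [0-1 ALLOC][2-5 ALLOC][6-14 ALLOC][15-33 FREE]
Op 6: b = realloc(b, 11) -> b = 15; heap: [0-1 FREE][2-5 ALLOC][6-14 ALLOC][15-25 ALLOC][26-33 FREE]
malloc(2): first-fit scan over [0-1 FREE][2-5 ALLOC][6-14 ALLOC][15-25 ALLOC][26-33 FREE] -> 0

Answer: 0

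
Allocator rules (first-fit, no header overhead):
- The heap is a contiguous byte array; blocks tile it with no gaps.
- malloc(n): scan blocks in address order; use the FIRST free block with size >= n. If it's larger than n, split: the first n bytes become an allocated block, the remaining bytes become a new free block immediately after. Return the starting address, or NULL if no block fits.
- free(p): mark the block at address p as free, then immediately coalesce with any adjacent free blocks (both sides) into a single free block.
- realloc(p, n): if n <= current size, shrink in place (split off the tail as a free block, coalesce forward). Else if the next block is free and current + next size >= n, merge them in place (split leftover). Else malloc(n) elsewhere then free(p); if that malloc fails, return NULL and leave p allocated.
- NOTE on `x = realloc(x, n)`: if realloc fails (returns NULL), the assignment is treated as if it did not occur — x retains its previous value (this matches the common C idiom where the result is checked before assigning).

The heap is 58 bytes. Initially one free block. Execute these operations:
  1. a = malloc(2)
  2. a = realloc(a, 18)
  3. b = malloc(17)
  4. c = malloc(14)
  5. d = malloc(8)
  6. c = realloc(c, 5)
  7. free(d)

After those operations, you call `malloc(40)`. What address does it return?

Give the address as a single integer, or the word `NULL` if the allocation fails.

Op 1: a = malloc(2) -> a = 0; heap: [0-1 ALLOC][2-57 FREE]
Op 2: a = realloc(a, 18) -> a = 0; heap: [0-17 ALLOC][18-57 FREE]
Op 3: b = malloc(17) -> b = 18; heap: [0-17 ALLOC][18-34 ALLOC][35-57 FREE]
Op 4: c = malloc(14) -> c = 35; heap: [0-17 ALLOC][18-34 ALLOC][35-48 ALLOC][49-57 FREE]
Op 5: d = malloc(8) -> d = 49; heap: [0-17 ALLOC][18-34 ALLOC][35-48 ALLOC][49-56 ALLOC][57-57 FREE]
Op 6: c = realloc(c, 5) -> c = 35; heap: [0-17 ALLOC][18-34 ALLOC][35-39 ALLOC][40-48 FREE][49-56 ALLOC][57-57 FREE]
Op 7: free(d) -> (freed d); heap: [0-17 ALLOC][18-34 ALLOC][35-39 ALLOC][40-57 FREE]
malloc(40): first-fit scan over [0-17 ALLOC][18-34 ALLOC][35-39 ALLOC][40-57 FREE] -> NULL

Answer: NULL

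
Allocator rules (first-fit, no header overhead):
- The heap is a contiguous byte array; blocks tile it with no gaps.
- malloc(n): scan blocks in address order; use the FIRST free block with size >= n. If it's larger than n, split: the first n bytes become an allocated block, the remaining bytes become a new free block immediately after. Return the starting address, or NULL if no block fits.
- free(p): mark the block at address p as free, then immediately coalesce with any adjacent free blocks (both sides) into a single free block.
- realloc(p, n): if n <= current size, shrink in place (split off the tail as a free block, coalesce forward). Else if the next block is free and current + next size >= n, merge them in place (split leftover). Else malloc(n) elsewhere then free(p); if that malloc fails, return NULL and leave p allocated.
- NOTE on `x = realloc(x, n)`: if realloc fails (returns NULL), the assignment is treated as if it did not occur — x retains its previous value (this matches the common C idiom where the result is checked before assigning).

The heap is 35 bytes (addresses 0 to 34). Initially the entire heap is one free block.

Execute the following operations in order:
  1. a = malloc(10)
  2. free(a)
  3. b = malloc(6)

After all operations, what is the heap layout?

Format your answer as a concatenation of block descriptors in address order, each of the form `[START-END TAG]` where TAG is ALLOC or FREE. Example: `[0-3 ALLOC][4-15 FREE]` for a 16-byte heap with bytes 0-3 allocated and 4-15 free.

Op 1: a = malloc(10) -> a = 0; heap: [0-9 ALLOC][10-34 FREE]
Op 2: free(a) -> (freed a); heap: [0-34 FREE]
Op 3: b = malloc(6) -> b = 0; heap: [0-5 ALLOC][6-34 FREE]

Answer: [0-5 ALLOC][6-34 FREE]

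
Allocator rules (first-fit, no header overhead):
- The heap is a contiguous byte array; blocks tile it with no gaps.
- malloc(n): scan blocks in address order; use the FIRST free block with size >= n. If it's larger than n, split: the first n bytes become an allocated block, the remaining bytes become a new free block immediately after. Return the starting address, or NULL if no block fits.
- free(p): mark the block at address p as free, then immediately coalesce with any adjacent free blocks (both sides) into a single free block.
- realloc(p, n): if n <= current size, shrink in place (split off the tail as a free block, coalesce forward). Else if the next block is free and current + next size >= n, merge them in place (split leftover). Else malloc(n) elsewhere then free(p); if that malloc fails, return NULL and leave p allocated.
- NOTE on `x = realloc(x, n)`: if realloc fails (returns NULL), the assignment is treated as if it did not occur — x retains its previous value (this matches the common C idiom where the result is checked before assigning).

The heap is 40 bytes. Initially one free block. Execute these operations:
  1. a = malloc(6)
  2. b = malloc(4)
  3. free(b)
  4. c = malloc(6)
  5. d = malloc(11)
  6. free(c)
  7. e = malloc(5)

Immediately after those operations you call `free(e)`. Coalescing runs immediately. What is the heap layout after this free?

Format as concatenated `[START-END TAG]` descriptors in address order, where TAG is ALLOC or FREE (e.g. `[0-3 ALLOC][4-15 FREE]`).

Answer: [0-5 ALLOC][6-11 FREE][12-22 ALLOC][23-39 FREE]

Derivation:
Op 1: a = malloc(6) -> a = 0; heap: [0-5 ALLOC][6-39 FREE]
Op 2: b = malloc(4) -> b = 6; heap: [0-5 ALLOC][6-9 ALLOC][10-39 FREE]
Op 3: free(b) -> (freed b); heap: [0-5 ALLOC][6-39 FREE]
Op 4: c = malloc(6) -> c = 6; heap: [0-5 ALLOC][6-11 ALLOC][12-39 FREE]
Op 5: d = malloc(11) -> d = 12; heap: [0-5 ALLOC][6-11 ALLOC][12-22 ALLOC][23-39 FREE]
Op 6: free(c) -> (freed c); heap: [0-5 ALLOC][6-11 FREE][12-22 ALLOC][23-39 FREE]
Op 7: e = malloc(5) -> e = 6; heap: [0-5 ALLOC][6-10 ALLOC][11-11 FREE][12-22 ALLOC][23-39 FREE]
free(e): e = 6 -> block [6-10 ALLOC]; mark free, coalesce with adjacent free neighbors -> [0-5 ALLOC][6-11 FREE][12-22 ALLOC][23-39 FREE]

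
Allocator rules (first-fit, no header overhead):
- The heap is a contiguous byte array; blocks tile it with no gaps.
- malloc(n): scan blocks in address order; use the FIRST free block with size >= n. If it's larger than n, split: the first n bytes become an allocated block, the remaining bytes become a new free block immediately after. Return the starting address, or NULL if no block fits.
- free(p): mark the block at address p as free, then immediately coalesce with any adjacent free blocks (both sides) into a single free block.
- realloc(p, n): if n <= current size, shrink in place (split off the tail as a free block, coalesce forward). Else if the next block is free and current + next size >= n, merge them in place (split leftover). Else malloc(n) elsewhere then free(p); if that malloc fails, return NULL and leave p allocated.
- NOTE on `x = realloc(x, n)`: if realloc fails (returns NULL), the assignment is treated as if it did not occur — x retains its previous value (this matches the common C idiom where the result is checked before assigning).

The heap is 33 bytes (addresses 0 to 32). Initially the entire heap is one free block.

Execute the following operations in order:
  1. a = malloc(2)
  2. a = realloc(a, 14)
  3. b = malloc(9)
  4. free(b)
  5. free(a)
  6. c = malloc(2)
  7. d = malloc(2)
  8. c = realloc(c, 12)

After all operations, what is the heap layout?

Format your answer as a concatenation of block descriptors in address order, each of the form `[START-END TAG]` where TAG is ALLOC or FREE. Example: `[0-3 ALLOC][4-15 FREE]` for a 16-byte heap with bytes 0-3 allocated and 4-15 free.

Answer: [0-1 FREE][2-3 ALLOC][4-15 ALLOC][16-32 FREE]

Derivation:
Op 1: a = malloc(2) -> a = 0; heap: [0-1 ALLOC][2-32 FREE]
Op 2: a = realloc(a, 14) -> a = 0; heap: [0-13 ALLOC][14-32 FREE]
Op 3: b = malloc(9) -> b = 14; heap: [0-13 ALLOC][14-22 ALLOC][23-32 FREE]
Op 4: free(b) -> (freed b); heap: [0-13 ALLOC][14-32 FREE]
Op 5: free(a) -> (freed a); heap: [0-32 FREE]
Op 6: c = malloc(2) -> c = 0; heap: [0-1 ALLOC][2-32 FREE]
Op 7: d = malloc(2) -> d = 2; heap: [0-1 ALLOC][2-3 ALLOC][4-32 FREE]
Op 8: c = realloc(c, 12) -> c = 4; heap: [0-1 FREE][2-3 ALLOC][4-15 ALLOC][16-32 FREE]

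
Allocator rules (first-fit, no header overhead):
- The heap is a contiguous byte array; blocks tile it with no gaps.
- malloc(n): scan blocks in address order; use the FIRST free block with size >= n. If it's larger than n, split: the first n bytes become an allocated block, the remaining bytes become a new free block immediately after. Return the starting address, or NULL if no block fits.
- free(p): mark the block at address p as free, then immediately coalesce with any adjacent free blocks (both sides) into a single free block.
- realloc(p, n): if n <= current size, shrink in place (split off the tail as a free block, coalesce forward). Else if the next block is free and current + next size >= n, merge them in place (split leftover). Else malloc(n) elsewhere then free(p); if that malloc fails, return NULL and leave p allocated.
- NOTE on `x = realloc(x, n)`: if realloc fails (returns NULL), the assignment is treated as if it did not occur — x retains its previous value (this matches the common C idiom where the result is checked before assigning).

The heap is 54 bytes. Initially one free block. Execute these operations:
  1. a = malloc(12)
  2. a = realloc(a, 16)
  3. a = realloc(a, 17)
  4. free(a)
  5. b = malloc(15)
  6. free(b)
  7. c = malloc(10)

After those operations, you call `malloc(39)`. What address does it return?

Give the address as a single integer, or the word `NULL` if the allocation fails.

Answer: 10

Derivation:
Op 1: a = malloc(12) -> a = 0; heap: [0-11 ALLOC][12-53 FREE]
Op 2: a = realloc(a, 16) -> a = 0; heap: [0-15 ALLOC][16-53 FREE]
Op 3: a = realloc(a, 17) -> a = 0; heap: [0-16 ALLOC][17-53 FREE]
Op 4: free(a) -> (freed a); heap: [0-53 FREE]
Op 5: b = malloc(15) -> b = 0; heap: [0-14 ALLOC][15-53 FREE]
Op 6: free(b) -> (freed b); heap: [0-53 FREE]
Op 7: c = malloc(10) -> c = 0; heap: [0-9 ALLOC][10-53 FREE]
malloc(39): first-fit scan over [0-9 ALLOC][10-53 FREE] -> 10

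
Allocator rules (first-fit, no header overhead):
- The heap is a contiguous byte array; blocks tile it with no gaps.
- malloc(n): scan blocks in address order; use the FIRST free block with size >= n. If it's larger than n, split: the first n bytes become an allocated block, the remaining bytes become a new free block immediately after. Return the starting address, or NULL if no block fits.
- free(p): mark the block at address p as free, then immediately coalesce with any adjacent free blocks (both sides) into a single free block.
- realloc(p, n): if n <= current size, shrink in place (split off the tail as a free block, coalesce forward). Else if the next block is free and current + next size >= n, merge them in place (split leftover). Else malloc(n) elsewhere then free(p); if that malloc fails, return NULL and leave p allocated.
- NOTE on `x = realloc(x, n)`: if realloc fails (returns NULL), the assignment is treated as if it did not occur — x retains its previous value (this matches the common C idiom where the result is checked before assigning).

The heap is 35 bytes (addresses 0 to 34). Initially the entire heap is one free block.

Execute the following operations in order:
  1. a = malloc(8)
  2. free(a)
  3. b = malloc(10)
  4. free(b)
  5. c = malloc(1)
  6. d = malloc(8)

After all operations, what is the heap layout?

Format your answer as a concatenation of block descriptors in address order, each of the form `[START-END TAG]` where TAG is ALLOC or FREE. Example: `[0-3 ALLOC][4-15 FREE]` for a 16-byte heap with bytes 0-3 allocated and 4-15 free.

Op 1: a = malloc(8) -> a = 0; heap: [0-7 ALLOC][8-34 FREE]
Op 2: free(a) -> (freed a); heap: [0-34 FREE]
Op 3: b = malloc(10) -> b = 0; heap: [0-9 ALLOC][10-34 FREE]
Op 4: free(b) -> (freed b); heap: [0-34 FREE]
Op 5: c = malloc(1) -> c = 0; heap: [0-0 ALLOC][1-34 FREE]
Op 6: d = malloc(8) -> d = 1; heap: [0-0 ALLOC][1-8 ALLOC][9-34 FREE]

Answer: [0-0 ALLOC][1-8 ALLOC][9-34 FREE]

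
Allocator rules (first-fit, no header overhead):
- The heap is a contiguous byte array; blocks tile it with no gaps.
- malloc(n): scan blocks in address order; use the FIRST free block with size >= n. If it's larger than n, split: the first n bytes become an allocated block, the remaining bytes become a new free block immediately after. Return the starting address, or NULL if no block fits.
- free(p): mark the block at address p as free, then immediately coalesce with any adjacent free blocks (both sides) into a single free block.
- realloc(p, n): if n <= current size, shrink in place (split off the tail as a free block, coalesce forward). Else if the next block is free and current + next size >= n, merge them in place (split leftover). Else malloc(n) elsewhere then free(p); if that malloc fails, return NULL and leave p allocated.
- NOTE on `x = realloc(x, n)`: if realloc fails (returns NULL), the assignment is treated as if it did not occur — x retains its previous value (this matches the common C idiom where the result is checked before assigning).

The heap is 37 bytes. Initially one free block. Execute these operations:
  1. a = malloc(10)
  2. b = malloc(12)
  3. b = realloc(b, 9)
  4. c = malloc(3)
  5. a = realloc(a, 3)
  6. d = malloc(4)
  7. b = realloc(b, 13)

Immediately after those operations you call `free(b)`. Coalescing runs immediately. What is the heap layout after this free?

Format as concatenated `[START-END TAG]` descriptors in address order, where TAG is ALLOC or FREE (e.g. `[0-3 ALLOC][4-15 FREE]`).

Answer: [0-2 ALLOC][3-6 ALLOC][7-18 FREE][19-21 ALLOC][22-36 FREE]

Derivation:
Op 1: a = malloc(10) -> a = 0; heap: [0-9 ALLOC][10-36 FREE]
Op 2: b = malloc(12) -> b = 10; heap: [0-9 ALLOC][10-21 ALLOC][22-36 FREE]
Op 3: b = realloc(b, 9) -> b = 10; heap: [0-9 ALLOC][10-18 ALLOC][19-36 FREE]
Op 4: c = malloc(3) -> c = 19; heap: [0-9 ALLOC][10-18 ALLOC][19-21 ALLOC][22-36 FREE]
Op 5: a = realloc(a, 3) -> a = 0; heap: [0-2 ALLOC][3-9 FREE][10-18 ALLOC][19-21 ALLOC][22-36 FREE]
Op 6: d = malloc(4) -> d = 3; heap: [0-2 ALLOC][3-6 ALLOC][7-9 FREE][10-18 ALLOC][19-21 ALLOC][22-36 FREE]
Op 7: b = realloc(b, 13) -> b = 22; heap: [0-2 ALLOC][3-6 ALLOC][7-18 FREE][19-21 ALLOC][22-34 ALLOC][35-36 FREE]
free(b): b = 22 -> block [22-34 ALLOC]; mark free, coalesce with adjacent free neighbors -> [0-2 ALLOC][3-6 ALLOC][7-18 FREE][19-21 ALLOC][22-36 FREE]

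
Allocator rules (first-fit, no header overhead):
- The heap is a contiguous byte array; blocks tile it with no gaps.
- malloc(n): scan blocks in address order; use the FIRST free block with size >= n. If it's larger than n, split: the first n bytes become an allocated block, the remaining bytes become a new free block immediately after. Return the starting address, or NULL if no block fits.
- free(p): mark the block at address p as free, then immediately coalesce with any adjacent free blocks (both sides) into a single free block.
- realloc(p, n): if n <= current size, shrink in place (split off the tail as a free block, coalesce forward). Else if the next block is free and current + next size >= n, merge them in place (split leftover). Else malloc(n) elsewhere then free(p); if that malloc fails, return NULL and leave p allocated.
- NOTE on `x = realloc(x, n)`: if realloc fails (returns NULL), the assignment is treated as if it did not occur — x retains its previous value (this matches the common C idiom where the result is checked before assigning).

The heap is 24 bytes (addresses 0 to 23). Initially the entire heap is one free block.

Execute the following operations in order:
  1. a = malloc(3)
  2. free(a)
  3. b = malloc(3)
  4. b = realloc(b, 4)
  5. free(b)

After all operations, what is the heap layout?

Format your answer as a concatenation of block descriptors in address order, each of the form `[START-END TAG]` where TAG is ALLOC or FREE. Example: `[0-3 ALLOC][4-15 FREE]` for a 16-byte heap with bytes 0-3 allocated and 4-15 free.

Op 1: a = malloc(3) -> a = 0; heap: [0-2 ALLOC][3-23 FREE]
Op 2: free(a) -> (freed a); heap: [0-23 FREE]
Op 3: b = malloc(3) -> b = 0; heap: [0-2 ALLOC][3-23 FREE]
Op 4: b = realloc(b, 4) -> b = 0; heap: [0-3 ALLOC][4-23 FREE]
Op 5: free(b) -> (freed b); heap: [0-23 FREE]

Answer: [0-23 FREE]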